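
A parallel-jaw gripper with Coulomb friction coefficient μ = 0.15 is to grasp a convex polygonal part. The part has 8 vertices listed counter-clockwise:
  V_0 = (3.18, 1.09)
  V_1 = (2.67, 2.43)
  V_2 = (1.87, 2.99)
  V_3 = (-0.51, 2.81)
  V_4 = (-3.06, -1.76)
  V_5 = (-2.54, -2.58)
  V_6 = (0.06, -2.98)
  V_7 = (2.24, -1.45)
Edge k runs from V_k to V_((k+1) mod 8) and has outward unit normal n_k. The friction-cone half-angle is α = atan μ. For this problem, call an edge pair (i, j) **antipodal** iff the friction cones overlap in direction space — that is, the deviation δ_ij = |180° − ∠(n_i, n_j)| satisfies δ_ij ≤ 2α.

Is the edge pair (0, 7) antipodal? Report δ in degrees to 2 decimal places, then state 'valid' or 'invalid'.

α = atan 0.15 = 8.53°;  2α = 17.06°
edge 0: e_0 = (-0.51, +1.34);  n_0 = (+0.9346, +0.3557)
edge 7: e_7 = (+0.94, +2.54);  n_7 = (+0.9378, -0.3471)
∠(n_0, n_7) = 41.15°
δ = |180° − 41.15°| = 138.85°
138.85° > 2α = 17.06°  →  invalid

δ = 138.85°, invalid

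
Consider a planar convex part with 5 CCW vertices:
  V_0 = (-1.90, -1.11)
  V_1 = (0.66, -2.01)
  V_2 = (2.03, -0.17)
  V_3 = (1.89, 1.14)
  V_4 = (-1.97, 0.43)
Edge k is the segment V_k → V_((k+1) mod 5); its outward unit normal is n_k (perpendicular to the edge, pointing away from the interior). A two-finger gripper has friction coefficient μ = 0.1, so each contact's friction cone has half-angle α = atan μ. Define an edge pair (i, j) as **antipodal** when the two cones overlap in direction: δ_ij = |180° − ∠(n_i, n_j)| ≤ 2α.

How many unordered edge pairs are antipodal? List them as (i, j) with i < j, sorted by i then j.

α = atan 0.1 = 5.71°;  2α = 11.42°
n_0 = (-0.3317, -0.9434)
n_1 = (+0.8021, -0.5972)
n_2 = (+0.9943, +0.1063)
n_3 = (-0.1809, +0.9835)
n_4 = (-0.9990, -0.0454)
  (0,1): δ = 107.30°  ·
  (0,2): δ = 64.53°  ·
  (0,3): δ = 29.79°  ·
  (0,4): δ = 111.97°  ·
  (1,2): δ = 137.23°  ·
  (1,3): δ = 42.91°  ·
  (1,4): δ = 39.27°  ·
  (2,3): δ = 85.68°  ·
  (2,4): δ = 3.50°  ✓
  (3,4): δ = 97.82°  ·
antipodal pairs: 1

count = 1; pairs: (2,4)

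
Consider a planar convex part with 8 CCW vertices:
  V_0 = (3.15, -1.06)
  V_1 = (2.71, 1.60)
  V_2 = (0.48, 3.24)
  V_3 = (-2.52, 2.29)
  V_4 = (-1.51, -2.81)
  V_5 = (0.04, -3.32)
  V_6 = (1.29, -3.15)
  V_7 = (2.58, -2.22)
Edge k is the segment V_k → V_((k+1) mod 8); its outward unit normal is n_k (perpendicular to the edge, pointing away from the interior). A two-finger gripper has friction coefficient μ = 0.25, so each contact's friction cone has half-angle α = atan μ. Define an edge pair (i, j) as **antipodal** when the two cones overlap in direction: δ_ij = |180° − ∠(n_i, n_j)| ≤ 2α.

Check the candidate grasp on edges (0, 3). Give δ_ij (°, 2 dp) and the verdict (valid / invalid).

δ = 1.81°, valid

α = atan 0.25 = 14.04°;  2α = 28.07°
edge 0: e_0 = (-0.44, +2.66);  n_0 = (+0.9866, +0.1632)
edge 3: e_3 = (+1.01, -5.10);  n_3 = (-0.9809, -0.1943)
∠(n_0, n_3) = 178.19°
δ = |180° − 178.19°| = 1.81°
1.81° ≤ 2α = 28.07°  →  valid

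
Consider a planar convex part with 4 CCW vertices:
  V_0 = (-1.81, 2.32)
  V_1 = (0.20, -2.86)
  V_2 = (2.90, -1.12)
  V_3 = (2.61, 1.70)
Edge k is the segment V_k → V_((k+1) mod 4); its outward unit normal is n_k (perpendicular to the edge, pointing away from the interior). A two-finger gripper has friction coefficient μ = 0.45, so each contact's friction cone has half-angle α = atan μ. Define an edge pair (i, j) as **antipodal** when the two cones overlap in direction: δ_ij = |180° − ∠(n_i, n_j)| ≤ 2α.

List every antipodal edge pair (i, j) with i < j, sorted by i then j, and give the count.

count = 2; pairs: (0,2), (1,3)

α = atan 0.45 = 24.23°;  2α = 48.46°
n_0 = (-0.9323, -0.3618)
n_1 = (+0.5417, -0.8406)
n_2 = (+0.9948, +0.1023)
n_3 = (+0.1389, +0.9903)
  (0,1): δ = 78.41°  ·
  (0,2): δ = 15.34°  ✓
  (0,3): δ = 60.81°  ·
  (1,2): δ = 116.93°  ·
  (1,3): δ = 40.78°  ✓
  (2,3): δ = 103.86°  ·
antipodal pairs: 2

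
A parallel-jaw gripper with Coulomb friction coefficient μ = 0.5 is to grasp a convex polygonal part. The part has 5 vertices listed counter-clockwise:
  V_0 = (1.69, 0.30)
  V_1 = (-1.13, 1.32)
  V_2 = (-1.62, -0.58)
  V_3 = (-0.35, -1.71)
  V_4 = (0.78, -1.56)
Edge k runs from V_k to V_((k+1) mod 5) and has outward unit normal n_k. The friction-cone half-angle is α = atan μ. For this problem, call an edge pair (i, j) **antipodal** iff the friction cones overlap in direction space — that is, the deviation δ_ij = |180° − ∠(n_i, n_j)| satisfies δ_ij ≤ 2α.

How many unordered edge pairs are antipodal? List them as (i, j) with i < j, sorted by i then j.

α = atan 0.5 = 26.57°;  2α = 53.13°
n_0 = (+0.3401, +0.9404)
n_1 = (-0.9683, +0.2497)
n_2 = (-0.6647, -0.7471)
n_3 = (+0.1316, -0.9913)
n_4 = (+0.8983, -0.4395)
  (0,1): δ = 84.58°  ·
  (0,2): δ = 21.78°  ✓
  (0,3): δ = 27.45°  ✓
  (0,4): δ = 83.82°  ·
  (1,2): δ = 117.20°  ·
  (1,3): δ = 67.98°  ·
  (1,4): δ = 11.61°  ✓
  (2,3): δ = 130.78°  ·
  (2,4): δ = 74.41°  ·
  (3,4): δ = 123.63°  ·
antipodal pairs: 3

count = 3; pairs: (0,2), (0,3), (1,4)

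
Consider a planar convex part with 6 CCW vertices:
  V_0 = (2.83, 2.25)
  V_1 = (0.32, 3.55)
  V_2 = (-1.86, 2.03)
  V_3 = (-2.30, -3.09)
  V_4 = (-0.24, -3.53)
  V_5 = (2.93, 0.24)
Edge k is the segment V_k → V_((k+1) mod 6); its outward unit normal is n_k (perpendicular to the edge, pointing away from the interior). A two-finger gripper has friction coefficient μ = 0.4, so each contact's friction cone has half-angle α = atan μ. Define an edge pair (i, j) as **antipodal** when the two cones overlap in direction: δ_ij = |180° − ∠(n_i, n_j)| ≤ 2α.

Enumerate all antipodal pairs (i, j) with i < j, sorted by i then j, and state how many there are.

count = 4; pairs: (0,3), (1,4), (2,4), (2,5)

α = atan 0.4 = 21.80°;  2α = 43.60°
n_0 = (+0.4599, +0.8880)
n_1 = (-0.5719, +0.8203)
n_2 = (-0.9963, +0.0856)
n_3 = (-0.2089, -0.9779)
n_4 = (+0.7654, -0.6436)
n_5 = (+0.9988, +0.0497)
  (0,1): δ = 117.73°  ·
  (0,2): δ = 67.53°  ·
  (0,3): δ = 15.32°  ✓
  (0,4): δ = 77.32°  ·
  (0,5): δ = 120.23°  ·
  (1,2): δ = 129.80°  ·
  (1,3): δ = 46.94°  ·
  (1,4): δ = 15.06°  ✓
  (1,5): δ = 57.96°  ·
  (2,3): δ = 97.14°  ·
  (2,4): δ = 35.15°  ✓
  (2,5): δ = 7.76°  ✓
  (3,4): δ = 118.00°  ·
  (3,5): δ = 75.10°  ·
  (4,5): δ = 137.09°  ·
antipodal pairs: 4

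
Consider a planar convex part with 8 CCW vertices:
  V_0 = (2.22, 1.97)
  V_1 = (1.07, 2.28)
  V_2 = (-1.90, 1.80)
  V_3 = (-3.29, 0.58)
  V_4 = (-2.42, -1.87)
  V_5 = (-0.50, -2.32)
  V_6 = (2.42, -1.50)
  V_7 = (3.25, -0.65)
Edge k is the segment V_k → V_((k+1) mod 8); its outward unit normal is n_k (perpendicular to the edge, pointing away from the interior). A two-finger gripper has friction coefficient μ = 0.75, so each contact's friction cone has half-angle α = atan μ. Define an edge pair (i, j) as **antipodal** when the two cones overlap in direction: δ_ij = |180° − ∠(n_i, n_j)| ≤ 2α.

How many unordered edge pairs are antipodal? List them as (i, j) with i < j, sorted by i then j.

α = atan 0.75 = 36.87°;  2α = 73.74°
n_0 = (+0.2603, +0.9655)
n_1 = (-0.1595, +0.9872)
n_2 = (-0.6597, +0.7516)
n_3 = (-0.9423, -0.3346)
n_4 = (-0.2282, -0.9736)
n_5 = (+0.2704, -0.9628)
n_6 = (+0.7155, -0.6986)
n_7 = (+0.9307, +0.3659)
  (0,1): δ = 155.73°  ·
  (0,2): δ = 123.64°  ·
  (0,3): δ = 55.36°  ✓
  (0,4): δ = 1.90°  ✓
  (0,5): δ = 30.77°  ✓
  (0,6): δ = 60.77°  ✓
  (0,7): δ = 126.55°  ·
  (1,2): δ = 147.91°  ·
  (1,3): δ = 79.63°  ·
  (1,4): δ = 22.37°  ✓
  (1,5): δ = 6.51°  ✓
  (1,6): δ = 36.50°  ✓
  (1,7): δ = 102.28°  ·
  (2,3): δ = 111.72°  ·
  (2,4): δ = 54.46°  ✓
  (2,5): δ = 25.59°  ✓
  (2,6): δ = 4.41°  ✓
  (2,7): δ = 70.19°  ✓
  (3,4): δ = 122.74°  ·
  (3,5): δ = 93.86°  ·
  (3,6): δ = 63.87°  ✓
  (3,7): δ = 1.91°  ✓
  (4,5): δ = 151.12°  ·
  (4,6): δ = 121.13°  ·
  (4,7): δ = 55.35°  ✓
  (5,6): δ = 150.00°  ·
  (5,7): δ = 84.22°  ·
  (6,7): δ = 114.22°  ·
antipodal pairs: 14

count = 14; pairs: (0,3), (0,4), (0,5), (0,6), (1,4), (1,5), (1,6), (2,4), (2,5), (2,6), (2,7), (3,6), (3,7), (4,7)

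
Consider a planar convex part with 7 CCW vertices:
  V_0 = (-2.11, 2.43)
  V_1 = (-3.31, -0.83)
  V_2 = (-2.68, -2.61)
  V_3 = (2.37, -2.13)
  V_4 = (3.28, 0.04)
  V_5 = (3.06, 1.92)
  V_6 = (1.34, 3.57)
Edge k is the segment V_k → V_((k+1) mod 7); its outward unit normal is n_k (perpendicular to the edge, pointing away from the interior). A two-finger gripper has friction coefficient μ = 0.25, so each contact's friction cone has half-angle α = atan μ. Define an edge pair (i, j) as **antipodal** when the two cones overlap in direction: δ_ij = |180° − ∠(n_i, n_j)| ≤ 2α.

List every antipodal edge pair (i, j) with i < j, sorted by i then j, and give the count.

count = 5; pairs: (0,3), (0,4), (1,4), (1,5), (2,6)

α = atan 0.25 = 14.04°;  2α = 28.07°
n_0 = (-0.9384, +0.3454)
n_1 = (-0.9427, -0.3337)
n_2 = (+0.0946, -0.9955)
n_3 = (+0.9222, -0.3867)
n_4 = (+0.9932, +0.1162)
n_5 = (+0.6923, +0.7216)
n_6 = (-0.3137, +0.9495)
  (0,1): δ = 140.30°  ·
  (0,2): δ = 64.36°  ·
  (0,3): δ = 2.54°  ✓
  (0,4): δ = 26.88°  ✓
  (0,5): δ = 66.40°  ·
  (0,6): δ = 128.49°  ·
  (1,2): δ = 104.06°  ·
  (1,3): δ = 42.24°  ·
  (1,4): δ = 12.82°  ✓
  (1,5): δ = 26.70°  ✓
  (1,6): δ = 88.79°  ·
  (2,3): δ = 118.18°  ·
  (2,4): δ = 88.76°  ·
  (2,5): δ = 49.24°  ·
  (2,6): δ = 12.86°  ✓
  (3,4): δ = 150.57°  ·
  (3,5): δ = 111.06°  ·
  (3,6): δ = 48.96°  ·
  (4,5): δ = 140.48°  ·
  (4,6): δ = 78.39°  ·
  (5,6): δ = 117.90°  ·
antipodal pairs: 5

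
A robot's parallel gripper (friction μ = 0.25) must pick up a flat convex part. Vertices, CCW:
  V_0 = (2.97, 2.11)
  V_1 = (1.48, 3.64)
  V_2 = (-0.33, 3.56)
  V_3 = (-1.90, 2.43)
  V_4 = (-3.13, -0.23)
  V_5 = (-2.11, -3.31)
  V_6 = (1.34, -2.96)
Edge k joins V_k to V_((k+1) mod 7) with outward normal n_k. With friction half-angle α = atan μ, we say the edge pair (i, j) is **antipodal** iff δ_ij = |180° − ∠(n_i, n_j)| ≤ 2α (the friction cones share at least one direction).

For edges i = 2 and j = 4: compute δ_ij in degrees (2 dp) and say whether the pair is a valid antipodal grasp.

α = atan 0.25 = 14.04°;  2α = 28.07°
edge 2: e_2 = (-1.57, -1.13);  n_2 = (-0.5842, +0.8116)
edge 4: e_4 = (+1.02, -3.08);  n_4 = (-0.9493, -0.3144)
∠(n_2, n_4) = 72.58°
δ = |180° − 72.58°| = 107.42°
107.42° > 2α = 28.07°  →  invalid

δ = 107.42°, invalid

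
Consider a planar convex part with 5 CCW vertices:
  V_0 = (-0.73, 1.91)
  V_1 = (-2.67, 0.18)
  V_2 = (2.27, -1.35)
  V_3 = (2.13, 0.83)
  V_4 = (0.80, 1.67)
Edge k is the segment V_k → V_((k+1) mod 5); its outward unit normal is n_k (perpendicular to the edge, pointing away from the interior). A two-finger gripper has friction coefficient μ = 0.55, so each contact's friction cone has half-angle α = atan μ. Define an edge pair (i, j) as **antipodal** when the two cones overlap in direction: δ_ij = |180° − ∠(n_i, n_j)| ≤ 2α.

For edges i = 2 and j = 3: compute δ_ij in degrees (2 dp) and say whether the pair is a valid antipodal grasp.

α = atan 0.55 = 28.81°;  2α = 57.62°
edge 2: e_2 = (-0.14, +2.18);  n_2 = (+0.9979, +0.0641)
edge 3: e_3 = (-1.33, +0.84);  n_3 = (+0.5340, +0.8455)
∠(n_2, n_3) = 54.05°
δ = |180° − 54.05°| = 125.95°
125.95° > 2α = 57.62°  →  invalid

δ = 125.95°, invalid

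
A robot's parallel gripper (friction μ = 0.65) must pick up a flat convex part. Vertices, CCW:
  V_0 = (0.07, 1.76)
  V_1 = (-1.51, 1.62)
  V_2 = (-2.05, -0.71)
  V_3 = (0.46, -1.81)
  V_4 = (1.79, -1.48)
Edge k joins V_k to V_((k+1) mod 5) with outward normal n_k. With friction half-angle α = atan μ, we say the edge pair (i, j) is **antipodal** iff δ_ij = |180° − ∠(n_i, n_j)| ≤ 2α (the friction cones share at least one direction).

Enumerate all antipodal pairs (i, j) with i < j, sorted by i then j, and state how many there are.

count = 5; pairs: (0,2), (0,3), (1,3), (1,4), (2,4)

α = atan 0.65 = 33.02°;  2α = 66.05°
n_0 = (-0.0883, +0.9961)
n_1 = (-0.9742, +0.2258)
n_2 = (-0.4014, -0.9159)
n_3 = (+0.2408, -0.9706)
n_4 = (+0.8833, +0.4689)
  (0,1): δ = 108.11°  ·
  (0,2): δ = 28.73°  ✓
  (0,3): δ = 8.87°  ✓
  (0,4): δ = 112.90°  ·
  (1,2): δ = 100.62°  ·
  (1,3): δ = 63.02°  ✓
  (1,4): δ = 41.01°  ✓
  (2,3): δ = 142.40°  ·
  (2,4): δ = 38.37°  ✓
  (3,4): δ = 75.97°  ·
antipodal pairs: 5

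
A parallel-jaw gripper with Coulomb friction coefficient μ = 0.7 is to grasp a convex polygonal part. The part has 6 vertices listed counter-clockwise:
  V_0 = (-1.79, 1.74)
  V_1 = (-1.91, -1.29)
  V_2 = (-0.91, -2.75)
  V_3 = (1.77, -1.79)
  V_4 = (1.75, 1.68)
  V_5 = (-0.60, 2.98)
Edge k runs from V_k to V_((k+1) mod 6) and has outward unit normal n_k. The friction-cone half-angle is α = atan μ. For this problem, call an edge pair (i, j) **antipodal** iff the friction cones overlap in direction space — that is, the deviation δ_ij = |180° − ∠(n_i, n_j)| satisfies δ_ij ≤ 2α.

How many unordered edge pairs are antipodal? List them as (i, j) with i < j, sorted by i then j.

count = 8; pairs: (0,2), (0,3), (0,4), (1,3), (1,4), (2,4), (2,5), (3,5)

α = atan 0.7 = 34.99°;  2α = 69.98°
n_0 = (-0.9992, +0.0396)
n_1 = (-0.8250, -0.5651)
n_2 = (+0.3372, -0.9414)
n_3 = (+1.0000, +0.0058)
n_4 = (+0.4841, +0.8750)
n_5 = (-0.7215, +0.6924)
  (0,1): δ = 143.32°  ·
  (0,2): δ = 68.02°  ✓
  (0,3): δ = 2.60°  ✓
  (0,4): δ = 63.32°  ✓
  (0,5): δ = 138.45°  ·
  (1,2): δ = 104.70°  ·
  (1,3): δ = 34.08°  ✓
  (1,4): δ = 26.64°  ✓
  (1,5): δ = 101.77°  ·
  (2,3): δ = 109.38°  ·
  (2,4): δ = 48.66°  ✓
  (2,5): δ = 26.47°  ✓
  (3,4): δ = 119.28°  ·
  (3,5): δ = 44.15°  ✓
  (4,5): δ = 104.87°  ·
antipodal pairs: 8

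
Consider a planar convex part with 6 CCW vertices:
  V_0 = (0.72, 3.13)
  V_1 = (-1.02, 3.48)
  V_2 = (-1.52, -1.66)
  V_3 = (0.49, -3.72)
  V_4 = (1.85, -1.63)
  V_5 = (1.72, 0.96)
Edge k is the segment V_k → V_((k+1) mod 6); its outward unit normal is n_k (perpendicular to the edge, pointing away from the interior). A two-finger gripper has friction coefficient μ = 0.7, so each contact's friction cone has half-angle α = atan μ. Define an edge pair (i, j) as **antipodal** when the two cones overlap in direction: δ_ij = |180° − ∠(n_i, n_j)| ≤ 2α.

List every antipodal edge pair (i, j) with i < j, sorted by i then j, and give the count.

count = 7; pairs: (0,2), (0,3), (1,3), (1,4), (1,5), (2,4), (2,5)

α = atan 0.7 = 34.99°;  2α = 69.98°
n_0 = (+0.1972, +0.9804)
n_1 = (-0.9953, +0.0968)
n_2 = (-0.7157, -0.6984)
n_3 = (+0.8382, -0.5454)
n_4 = (+0.9987, +0.0501)
n_5 = (+0.9082, +0.4185)
  (0,1): δ = 84.18°  ·
  (0,2): δ = 34.33°  ✓
  (0,3): δ = 68.32°  ✓
  (0,4): δ = 104.25°  ·
  (0,5): δ = 126.11°  ·
  (1,2): δ = 130.15°  ·
  (1,3): δ = 27.50°  ✓
  (1,4): δ = 8.43°  ✓
  (1,5): δ = 30.30°  ✓
  (2,3): δ = 77.35°  ·
  (2,4): δ = 41.42°  ✓
  (2,5): δ = 19.55°  ✓
  (3,4): δ = 144.07°  ·
  (3,5): δ = 122.21°  ·
  (4,5): δ = 158.13°  ·
antipodal pairs: 7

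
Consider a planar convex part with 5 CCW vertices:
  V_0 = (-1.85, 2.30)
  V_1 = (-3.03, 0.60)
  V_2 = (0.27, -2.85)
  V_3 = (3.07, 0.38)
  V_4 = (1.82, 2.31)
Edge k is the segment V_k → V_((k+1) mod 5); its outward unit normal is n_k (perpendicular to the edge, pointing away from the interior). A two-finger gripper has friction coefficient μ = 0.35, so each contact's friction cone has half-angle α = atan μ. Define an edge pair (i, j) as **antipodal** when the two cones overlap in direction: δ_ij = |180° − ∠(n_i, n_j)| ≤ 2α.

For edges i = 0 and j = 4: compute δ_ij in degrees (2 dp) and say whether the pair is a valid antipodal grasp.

α = atan 0.35 = 19.29°;  2α = 38.58°
edge 0: e_0 = (-1.18, -1.70);  n_0 = (-0.8215, +0.5702)
edge 4: e_4 = (-3.67, -0.01);  n_4 = (-0.0027, +1.0000)
∠(n_0, n_4) = 55.08°
δ = |180° − 55.08°| = 124.92°
124.92° > 2α = 38.58°  →  invalid

δ = 124.92°, invalid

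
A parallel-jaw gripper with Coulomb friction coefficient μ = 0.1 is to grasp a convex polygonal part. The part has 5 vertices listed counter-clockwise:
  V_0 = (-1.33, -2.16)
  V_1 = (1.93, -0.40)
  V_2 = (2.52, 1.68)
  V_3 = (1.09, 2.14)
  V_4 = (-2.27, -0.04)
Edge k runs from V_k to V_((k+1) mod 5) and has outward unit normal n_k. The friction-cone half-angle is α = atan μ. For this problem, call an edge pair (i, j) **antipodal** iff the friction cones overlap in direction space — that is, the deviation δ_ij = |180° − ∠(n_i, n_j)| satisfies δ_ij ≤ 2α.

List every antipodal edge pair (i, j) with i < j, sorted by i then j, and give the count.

α = atan 0.1 = 5.71°;  2α = 11.42°
n_0 = (+0.4751, -0.8800)
n_1 = (+0.9620, -0.2729)
n_2 = (+0.3062, +0.9520)
n_3 = (-0.5443, +0.8389)
n_4 = (-0.9142, -0.4053)
  (0,1): δ = 134.20°  ·
  (0,2): δ = 46.20°  ·
  (0,3): δ = 4.61°  ✓
  (0,4): δ = 85.55°  ·
  (1,2): δ = 92.00°  ·
  (1,3): δ = 41.19°  ·
  (1,4): δ = 39.75°  ·
  (2,3): δ = 129.19°  ·
  (2,4): δ = 48.26°  ·
  (3,4): δ = 99.06°  ·
antipodal pairs: 1

count = 1; pairs: (0,3)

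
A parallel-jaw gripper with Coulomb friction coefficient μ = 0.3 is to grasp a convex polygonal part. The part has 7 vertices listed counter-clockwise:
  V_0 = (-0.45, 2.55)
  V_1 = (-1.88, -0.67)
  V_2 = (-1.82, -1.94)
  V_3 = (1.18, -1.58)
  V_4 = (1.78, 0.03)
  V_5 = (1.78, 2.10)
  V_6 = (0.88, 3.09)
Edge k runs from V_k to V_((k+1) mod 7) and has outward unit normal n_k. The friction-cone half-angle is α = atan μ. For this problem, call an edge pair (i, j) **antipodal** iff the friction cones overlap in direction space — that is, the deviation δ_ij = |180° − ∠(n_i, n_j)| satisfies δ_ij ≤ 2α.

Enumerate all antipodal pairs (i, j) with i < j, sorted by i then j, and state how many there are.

α = atan 0.3 = 16.70°;  2α = 33.40°
n_0 = (-0.9139, +0.4059)
n_1 = (-0.9989, -0.0472)
n_2 = (+0.1191, -0.9929)
n_3 = (+0.9370, -0.3492)
n_4 = (+1.0000, -0.0000)
n_5 = (+0.7399, +0.6727)
n_6 = (-0.3762, +0.9265)
  (0,1): δ = 153.35°  ·
  (0,2): δ = 59.21°  ·
  (0,3): δ = 3.51°  ✓
  (0,4): δ = 23.95°  ✓
  (0,5): δ = 66.22°  ·
  (0,6): δ = 136.04°  ·
  (1,2): δ = 85.86°  ·
  (1,3): δ = 23.14°  ✓
  (1,4): δ = 2.70°  ✓
  (1,5): δ = 39.57°  ·
  (1,6): δ = 109.39°  ·
  (2,3): δ = 117.28°  ·
  (2,4): δ = 96.84°  ·
  (2,5): δ = 54.57°  ·
  (2,6): δ = 15.26°  ✓
  (3,4): δ = 159.56°  ·
  (3,5): δ = 117.29°  ·
  (3,6): δ = 47.46°  ·
  (4,5): δ = 137.73°  ·
  (4,6): δ = 67.90°  ·
  (5,6): δ = 110.18°  ·
antipodal pairs: 5

count = 5; pairs: (0,3), (0,4), (1,3), (1,4), (2,6)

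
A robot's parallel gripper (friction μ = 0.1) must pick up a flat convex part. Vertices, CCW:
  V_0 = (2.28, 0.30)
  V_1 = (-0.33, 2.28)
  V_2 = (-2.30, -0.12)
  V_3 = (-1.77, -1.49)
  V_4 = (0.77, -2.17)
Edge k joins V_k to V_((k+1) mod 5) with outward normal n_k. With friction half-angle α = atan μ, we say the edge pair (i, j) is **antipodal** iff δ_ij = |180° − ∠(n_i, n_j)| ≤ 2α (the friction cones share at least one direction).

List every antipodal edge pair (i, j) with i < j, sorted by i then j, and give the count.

α = atan 0.1 = 5.71°;  2α = 11.42°
n_0 = (+0.6044, +0.7967)
n_1 = (-0.7730, +0.6345)
n_2 = (-0.9326, -0.3608)
n_3 = (-0.2586, -0.9660)
n_4 = (+0.8532, -0.5216)
  (0,1): δ = 92.20°  ·
  (0,2): δ = 31.67°  ·
  (0,3): δ = 22.20°  ·
  (0,4): δ = 95.75°  ·
  (1,2): δ = 119.47°  ·
  (1,3): δ = 65.61°  ·
  (1,4): δ = 7.94°  ✓
  (2,3): δ = 126.14°  ·
  (2,4): δ = 52.59°  ·
  (3,4): δ = 106.45°  ·
antipodal pairs: 1

count = 1; pairs: (1,4)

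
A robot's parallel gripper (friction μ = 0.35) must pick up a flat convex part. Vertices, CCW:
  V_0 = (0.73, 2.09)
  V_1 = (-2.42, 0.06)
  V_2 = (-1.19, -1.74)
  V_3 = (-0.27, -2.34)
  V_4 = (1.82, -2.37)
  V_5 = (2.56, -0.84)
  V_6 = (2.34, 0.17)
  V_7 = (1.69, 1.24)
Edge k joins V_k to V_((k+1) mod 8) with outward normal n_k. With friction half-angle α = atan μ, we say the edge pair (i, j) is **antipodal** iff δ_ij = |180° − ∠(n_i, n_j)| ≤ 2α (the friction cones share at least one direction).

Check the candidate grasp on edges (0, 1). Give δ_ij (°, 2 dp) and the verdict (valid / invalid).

δ = 88.45°, invalid

α = atan 0.35 = 19.29°;  2α = 38.58°
edge 0: e_0 = (-3.15, -2.03);  n_0 = (-0.5417, +0.8406)
edge 1: e_1 = (+1.23, -1.80);  n_1 = (-0.8256, -0.5642)
∠(n_0, n_1) = 91.55°
δ = |180° − 91.55°| = 88.45°
88.45° > 2α = 38.58°  →  invalid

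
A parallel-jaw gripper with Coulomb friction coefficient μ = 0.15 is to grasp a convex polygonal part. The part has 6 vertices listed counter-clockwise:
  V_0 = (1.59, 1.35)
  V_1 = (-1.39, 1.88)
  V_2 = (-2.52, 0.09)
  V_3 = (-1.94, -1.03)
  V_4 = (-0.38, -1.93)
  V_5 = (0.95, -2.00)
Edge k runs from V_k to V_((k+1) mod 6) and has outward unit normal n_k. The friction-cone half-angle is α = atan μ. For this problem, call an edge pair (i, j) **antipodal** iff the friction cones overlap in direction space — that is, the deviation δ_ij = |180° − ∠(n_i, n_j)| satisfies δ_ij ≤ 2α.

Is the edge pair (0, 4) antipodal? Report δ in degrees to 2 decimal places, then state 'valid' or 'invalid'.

δ = 7.07°, valid

α = atan 0.15 = 8.53°;  2α = 17.06°
edge 0: e_0 = (-2.98, +0.53);  n_0 = (+0.1751, +0.9845)
edge 4: e_4 = (+1.33, -0.07);  n_4 = (-0.0526, -0.9986)
∠(n_0, n_4) = 172.93°
δ = |180° − 172.93°| = 7.07°
7.07° ≤ 2α = 17.06°  →  valid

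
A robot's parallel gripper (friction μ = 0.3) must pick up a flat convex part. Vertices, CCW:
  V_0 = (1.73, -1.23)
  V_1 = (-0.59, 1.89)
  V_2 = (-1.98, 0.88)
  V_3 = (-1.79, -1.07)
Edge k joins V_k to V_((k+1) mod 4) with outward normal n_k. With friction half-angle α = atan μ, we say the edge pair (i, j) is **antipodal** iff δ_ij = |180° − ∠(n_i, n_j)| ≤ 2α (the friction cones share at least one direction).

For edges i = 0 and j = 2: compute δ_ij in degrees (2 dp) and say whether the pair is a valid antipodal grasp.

α = atan 0.3 = 16.70°;  2α = 33.40°
edge 0: e_0 = (-2.32, +3.12);  n_0 = (+0.8025, +0.5967)
edge 2: e_2 = (+0.19, -1.95);  n_2 = (-0.9953, -0.0970)
∠(n_0, n_2) = 148.93°
δ = |180° − 148.93°| = 31.07°
31.07° ≤ 2α = 33.40°  →  valid

δ = 31.07°, valid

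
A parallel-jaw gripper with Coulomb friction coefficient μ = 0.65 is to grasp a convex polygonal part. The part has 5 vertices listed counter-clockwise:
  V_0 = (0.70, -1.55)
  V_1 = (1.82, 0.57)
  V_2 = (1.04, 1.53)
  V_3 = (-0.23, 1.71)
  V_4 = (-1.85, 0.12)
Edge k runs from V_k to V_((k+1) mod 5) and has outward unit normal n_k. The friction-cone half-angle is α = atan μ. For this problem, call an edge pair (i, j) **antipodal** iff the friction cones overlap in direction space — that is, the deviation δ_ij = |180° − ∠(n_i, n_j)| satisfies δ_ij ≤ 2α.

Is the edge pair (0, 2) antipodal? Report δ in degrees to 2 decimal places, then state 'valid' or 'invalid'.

α = atan 0.65 = 33.02°;  2α = 66.05°
edge 0: e_0 = (+1.12, +2.12);  n_0 = (+0.8842, -0.4671)
edge 2: e_2 = (-1.27, +0.18);  n_2 = (+0.1403, +0.9901)
∠(n_0, n_2) = 109.78°
δ = |180° − 109.78°| = 70.22°
70.22° > 2α = 66.05°  →  invalid

δ = 70.22°, invalid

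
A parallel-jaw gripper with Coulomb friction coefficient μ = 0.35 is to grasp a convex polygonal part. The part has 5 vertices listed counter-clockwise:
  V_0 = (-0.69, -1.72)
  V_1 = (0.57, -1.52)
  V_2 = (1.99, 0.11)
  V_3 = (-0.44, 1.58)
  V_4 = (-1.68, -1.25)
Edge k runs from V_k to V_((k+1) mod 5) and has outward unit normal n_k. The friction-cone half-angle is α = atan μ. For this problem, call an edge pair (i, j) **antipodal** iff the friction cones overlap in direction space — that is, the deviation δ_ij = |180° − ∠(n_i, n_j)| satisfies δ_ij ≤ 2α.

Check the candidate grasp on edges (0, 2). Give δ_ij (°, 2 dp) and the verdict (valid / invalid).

α = atan 0.35 = 19.29°;  2α = 38.58°
edge 0: e_0 = (+1.26, +0.20);  n_0 = (+0.1568, -0.9876)
edge 2: e_2 = (-2.43, +1.47);  n_2 = (+0.5176, +0.8556)
∠(n_0, n_2) = 139.81°
δ = |180° − 139.81°| = 40.19°
40.19° > 2α = 38.58°  →  invalid

δ = 40.19°, invalid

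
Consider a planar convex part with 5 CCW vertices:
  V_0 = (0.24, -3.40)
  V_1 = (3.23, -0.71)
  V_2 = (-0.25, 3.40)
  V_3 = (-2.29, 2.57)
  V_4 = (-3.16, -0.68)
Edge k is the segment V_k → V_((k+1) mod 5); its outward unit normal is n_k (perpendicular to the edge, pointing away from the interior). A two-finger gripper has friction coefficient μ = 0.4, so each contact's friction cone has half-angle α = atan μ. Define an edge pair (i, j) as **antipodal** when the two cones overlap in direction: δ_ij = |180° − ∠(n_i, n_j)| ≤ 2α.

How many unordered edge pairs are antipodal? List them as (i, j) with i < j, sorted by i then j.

count = 3; pairs: (0,2), (0,3), (1,4)

α = atan 0.4 = 21.80°;  2α = 43.60°
n_0 = (+0.6688, -0.7434)
n_1 = (+0.7632, +0.6462)
n_2 = (-0.3769, +0.9263)
n_3 = (-0.9660, +0.2586)
n_4 = (-0.6247, -0.7809)
  (0,1): δ = 91.72°  ·
  (0,2): δ = 19.84°  ✓
  (0,3): δ = 33.04°  ✓
  (0,4): δ = 99.36°  ·
  (1,2): δ = 108.12°  ·
  (1,3): δ = 55.24°  ·
  (1,4): δ = 11.09°  ✓
  (2,3): δ = 127.13°  ·
  (2,4): δ = 60.80°  ·
  (3,4): δ = 113.67°  ·
antipodal pairs: 3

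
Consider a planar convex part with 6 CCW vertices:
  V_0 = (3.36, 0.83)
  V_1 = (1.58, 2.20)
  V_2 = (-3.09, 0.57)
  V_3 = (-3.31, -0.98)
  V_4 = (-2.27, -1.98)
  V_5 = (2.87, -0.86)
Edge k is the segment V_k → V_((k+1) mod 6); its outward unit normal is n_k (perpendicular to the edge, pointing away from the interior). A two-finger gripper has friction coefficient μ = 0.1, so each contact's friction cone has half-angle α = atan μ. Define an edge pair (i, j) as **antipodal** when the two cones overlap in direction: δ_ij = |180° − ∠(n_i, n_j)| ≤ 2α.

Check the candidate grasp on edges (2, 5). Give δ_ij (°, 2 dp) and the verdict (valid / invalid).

δ = 8.09°, valid

α = atan 0.1 = 5.71°;  2α = 11.42°
edge 2: e_2 = (-0.22, -1.55);  n_2 = (-0.9901, +0.1405)
edge 5: e_5 = (+0.49, +1.69);  n_5 = (+0.9604, -0.2785)
∠(n_2, n_5) = 171.91°
δ = |180° − 171.91°| = 8.09°
8.09° ≤ 2α = 11.42°  →  valid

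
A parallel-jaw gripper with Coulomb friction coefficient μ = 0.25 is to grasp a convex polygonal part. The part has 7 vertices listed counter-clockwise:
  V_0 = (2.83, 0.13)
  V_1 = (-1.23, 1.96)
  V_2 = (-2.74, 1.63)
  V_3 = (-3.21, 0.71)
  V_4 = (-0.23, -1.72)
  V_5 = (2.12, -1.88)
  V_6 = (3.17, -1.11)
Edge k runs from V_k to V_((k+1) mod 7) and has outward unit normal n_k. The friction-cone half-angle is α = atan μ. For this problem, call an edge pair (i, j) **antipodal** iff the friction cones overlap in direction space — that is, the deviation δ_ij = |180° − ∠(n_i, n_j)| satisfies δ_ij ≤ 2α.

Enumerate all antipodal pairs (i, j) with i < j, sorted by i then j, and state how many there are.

α = atan 0.25 = 14.04°;  2α = 28.07°
n_0 = (+0.4109, +0.9117)
n_1 = (-0.2135, +0.9769)
n_2 = (-0.8905, +0.4549)
n_3 = (-0.6320, -0.7750)
n_4 = (-0.0679, -0.9977)
n_5 = (+0.5914, -0.8064)
n_6 = (+0.9644, +0.2644)
  (0,1): δ = 143.41°  ·
  (0,2): δ = 92.80°  ·
  (0,3): δ = 14.93°  ✓
  (0,4): δ = 20.37°  ✓
  (0,5): δ = 60.52°  ·
  (0,6): δ = 129.60°  ·
  (1,2): δ = 129.39°  ·
  (1,3): δ = 51.52°  ·
  (1,4): δ = 16.22°  ✓
  (1,5): δ = 23.93°  ✓
  (1,6): δ = 93.01°  ·
  (2,3): δ = 102.13°  ·
  (2,4): δ = 66.83°  ·
  (2,5): δ = 26.69°  ✓
  (2,6): δ = 42.39°  ·
  (3,4): δ = 144.70°  ·
  (3,5): δ = 104.55°  ·
  (3,6): δ = 35.47°  ·
  (4,5): δ = 139.85°  ·
  (4,6): δ = 70.77°  ·
  (5,6): δ = 110.92°  ·
antipodal pairs: 5

count = 5; pairs: (0,3), (0,4), (1,4), (1,5), (2,5)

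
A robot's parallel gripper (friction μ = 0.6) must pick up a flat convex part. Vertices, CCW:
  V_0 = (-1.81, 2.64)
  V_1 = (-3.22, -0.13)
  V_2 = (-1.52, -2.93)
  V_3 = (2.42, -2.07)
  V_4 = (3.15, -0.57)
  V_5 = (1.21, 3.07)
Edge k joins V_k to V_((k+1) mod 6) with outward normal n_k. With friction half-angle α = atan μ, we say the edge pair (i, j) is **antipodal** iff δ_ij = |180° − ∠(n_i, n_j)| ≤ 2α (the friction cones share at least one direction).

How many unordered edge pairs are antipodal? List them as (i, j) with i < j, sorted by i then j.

α = atan 0.6 = 30.96°;  2α = 61.93°
n_0 = (-0.8912, +0.4536)
n_1 = (-0.8548, -0.5190)
n_2 = (+0.2133, -0.9770)
n_3 = (+0.8992, -0.4376)
n_4 = (+0.8825, +0.4703)
n_5 = (-0.1410, +0.9900)
  (0,1): δ = 121.76°  ·
  (0,2): δ = 50.71°  ✓
  (0,3): δ = 1.03°  ✓
  (0,4): δ = 55.03°  ✓
  (0,5): δ = 125.08°  ·
  (1,2): δ = 108.95°  ·
  (1,3): δ = 57.21°  ✓
  (1,4): δ = 3.21°  ✓
  (1,5): δ = 66.84°  ·
  (2,3): δ = 128.26°  ·
  (2,4): δ = 74.26°  ·
  (2,5): δ = 4.21°  ✓
  (3,4): δ = 125.99°  ·
  (3,5): δ = 55.95°  ✓
  (4,5): δ = 109.95°  ·
antipodal pairs: 7

count = 7; pairs: (0,2), (0,3), (0,4), (1,3), (1,4), (2,5), (3,5)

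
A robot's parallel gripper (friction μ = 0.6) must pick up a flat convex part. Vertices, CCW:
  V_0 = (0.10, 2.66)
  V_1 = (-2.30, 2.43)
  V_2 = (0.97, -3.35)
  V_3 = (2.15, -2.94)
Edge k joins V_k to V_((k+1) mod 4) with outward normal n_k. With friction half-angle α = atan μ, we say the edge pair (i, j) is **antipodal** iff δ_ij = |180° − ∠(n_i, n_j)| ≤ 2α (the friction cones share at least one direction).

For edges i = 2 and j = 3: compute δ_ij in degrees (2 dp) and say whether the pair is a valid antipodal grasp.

α = atan 0.6 = 30.96°;  2α = 61.93°
edge 2: e_2 = (+1.18, +0.41);  n_2 = (+0.3282, -0.9446)
edge 3: e_3 = (-2.05, +5.60);  n_3 = (+0.9391, +0.3438)
∠(n_2, n_3) = 90.95°
δ = |180° − 90.95°| = 89.05°
89.05° > 2α = 61.93°  →  invalid

δ = 89.05°, invalid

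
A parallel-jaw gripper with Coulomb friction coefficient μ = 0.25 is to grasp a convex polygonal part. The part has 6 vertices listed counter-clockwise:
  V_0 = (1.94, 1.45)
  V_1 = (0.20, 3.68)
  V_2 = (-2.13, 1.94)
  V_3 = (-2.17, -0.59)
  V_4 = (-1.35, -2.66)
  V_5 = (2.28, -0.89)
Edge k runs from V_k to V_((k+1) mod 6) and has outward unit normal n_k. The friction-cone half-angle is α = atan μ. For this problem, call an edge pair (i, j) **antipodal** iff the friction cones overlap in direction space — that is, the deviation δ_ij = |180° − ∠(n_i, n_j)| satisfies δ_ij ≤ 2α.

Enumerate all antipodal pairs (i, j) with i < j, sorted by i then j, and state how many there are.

α = atan 0.25 = 14.04°;  2α = 28.07°
n_0 = (+0.7884, +0.6152)
n_1 = (-0.5983, +0.8012)
n_2 = (-0.9999, +0.0158)
n_3 = (-0.9297, -0.3683)
n_4 = (+0.4383, -0.8988)
n_5 = (+0.9896, +0.1438)
  (0,1): δ = 91.21°  ·
  (0,2): δ = 38.87°  ·
  (0,3): δ = 16.35°  ✓
  (0,4): δ = 78.03°  ·
  (0,5): δ = 150.30°  ·
  (1,2): δ = 127.66°  ·
  (1,3): δ = 105.14°  ·
  (1,4): δ = 10.76°  ✓
  (1,5): δ = 61.52°  ·
  (2,3): δ = 157.48°  ·
  (2,4): δ = 63.10°  ·
  (2,5): δ = 9.17°  ✓
  (3,4): δ = 85.62°  ·
  (3,5): δ = 13.34°  ✓
  (4,5): δ = 107.73°  ·
antipodal pairs: 4

count = 4; pairs: (0,3), (1,4), (2,5), (3,5)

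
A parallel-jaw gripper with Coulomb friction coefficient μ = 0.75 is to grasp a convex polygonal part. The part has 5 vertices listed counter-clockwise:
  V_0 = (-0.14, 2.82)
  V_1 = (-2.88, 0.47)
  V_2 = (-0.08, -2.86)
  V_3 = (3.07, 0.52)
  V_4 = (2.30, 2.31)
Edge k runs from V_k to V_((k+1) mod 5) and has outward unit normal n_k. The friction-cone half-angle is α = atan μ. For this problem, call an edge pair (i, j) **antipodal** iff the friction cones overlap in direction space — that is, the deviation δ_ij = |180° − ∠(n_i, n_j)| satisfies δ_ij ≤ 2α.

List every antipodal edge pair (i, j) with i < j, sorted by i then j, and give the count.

count = 5; pairs: (0,2), (0,3), (1,3), (1,4), (2,4)

α = atan 0.75 = 36.87°;  2α = 73.74°
n_0 = (-0.6510, +0.7591)
n_1 = (-0.7654, -0.6436)
n_2 = (+0.7316, -0.6818)
n_3 = (+0.9186, +0.3952)
n_4 = (+0.2046, +0.9788)
  (0,1): δ = 90.56°  ·
  (0,2): δ = 6.40°  ✓
  (0,3): δ = 72.66°  ✓
  (0,4): δ = 127.58°  ·
  (1,2): δ = 83.04°  ·
  (1,3): δ = 16.78°  ✓
  (1,4): δ = 38.14°  ✓
  (2,3): δ = 113.74°  ·
  (2,4): δ = 58.82°  ✓
  (3,4): δ = 125.08°  ·
antipodal pairs: 5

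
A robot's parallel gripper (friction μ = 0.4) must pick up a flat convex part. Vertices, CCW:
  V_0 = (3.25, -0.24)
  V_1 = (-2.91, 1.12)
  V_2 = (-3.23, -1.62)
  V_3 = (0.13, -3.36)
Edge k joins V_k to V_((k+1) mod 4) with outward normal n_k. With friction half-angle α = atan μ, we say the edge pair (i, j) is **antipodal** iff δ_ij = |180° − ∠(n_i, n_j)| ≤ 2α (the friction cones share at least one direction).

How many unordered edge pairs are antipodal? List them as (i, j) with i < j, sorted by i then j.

count = 2; pairs: (0,2), (1,3)

α = atan 0.4 = 21.80°;  2α = 43.60°
n_0 = (+0.2156, +0.9765)
n_1 = (-0.9932, +0.1160)
n_2 = (-0.4599, -0.8880)
n_3 = (+0.7071, -0.7071)
  (0,1): δ = 84.21°  ·
  (0,2): δ = 14.93°  ✓
  (0,3): δ = 57.45°  ·
  (1,2): δ = 110.72°  ·
  (1,3): δ = 38.34°  ✓
  (2,3): δ = 107.62°  ·
antipodal pairs: 2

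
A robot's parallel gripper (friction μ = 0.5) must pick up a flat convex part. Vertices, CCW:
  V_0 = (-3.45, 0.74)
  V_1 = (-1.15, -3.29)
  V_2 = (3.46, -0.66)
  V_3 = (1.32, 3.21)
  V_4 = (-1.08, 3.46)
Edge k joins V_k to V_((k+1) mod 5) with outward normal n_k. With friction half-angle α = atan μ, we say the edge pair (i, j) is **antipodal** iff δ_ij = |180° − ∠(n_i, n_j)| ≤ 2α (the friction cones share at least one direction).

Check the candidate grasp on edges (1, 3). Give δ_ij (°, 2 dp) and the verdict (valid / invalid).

δ = 35.65°, valid

α = atan 0.5 = 26.57°;  2α = 53.13°
edge 1: e_1 = (+4.61, +2.63);  n_1 = (+0.4955, -0.8686)
edge 3: e_3 = (-2.40, +0.25);  n_3 = (+0.1036, +0.9946)
∠(n_1, n_3) = 144.35°
δ = |180° − 144.35°| = 35.65°
35.65° ≤ 2α = 53.13°  →  valid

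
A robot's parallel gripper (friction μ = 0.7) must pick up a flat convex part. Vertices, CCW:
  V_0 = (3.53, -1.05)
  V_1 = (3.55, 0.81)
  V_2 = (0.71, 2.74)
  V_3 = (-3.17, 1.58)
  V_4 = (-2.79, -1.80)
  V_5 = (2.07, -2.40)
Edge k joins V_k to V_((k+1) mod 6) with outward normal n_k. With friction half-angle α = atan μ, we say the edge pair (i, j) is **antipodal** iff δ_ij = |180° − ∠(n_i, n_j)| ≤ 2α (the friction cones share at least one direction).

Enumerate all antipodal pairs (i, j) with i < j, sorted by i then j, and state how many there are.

count = 6; pairs: (0,3), (1,3), (1,4), (2,4), (2,5), (3,5)

α = atan 0.7 = 34.99°;  2α = 69.98°
n_0 = (+0.9999, -0.0108)
n_1 = (+0.5621, +0.8271)
n_2 = (-0.2864, +0.9581)
n_3 = (-0.9937, -0.1117)
n_4 = (-0.1225, -0.9925)
n_5 = (+0.6789, -0.7342)
  (0,1): δ = 123.58°  ·
  (0,2): δ = 72.74°  ·
  (0,3): δ = 7.03°  ✓
  (0,4): δ = 83.58°  ·
  (0,5): δ = 133.37°  ·
  (1,2): δ = 129.16°  ·
  (1,3): δ = 49.39°  ✓
  (1,4): δ = 27.16°  ✓
  (1,5): δ = 76.96°  ·
  (2,3): δ = 100.23°  ·
  (2,4): δ = 23.68°  ✓
  (2,5): δ = 26.11°  ✓
  (3,4): δ = 103.45°  ·
  (3,5): δ = 53.66°  ✓
  (4,5): δ = 130.20°  ·
antipodal pairs: 6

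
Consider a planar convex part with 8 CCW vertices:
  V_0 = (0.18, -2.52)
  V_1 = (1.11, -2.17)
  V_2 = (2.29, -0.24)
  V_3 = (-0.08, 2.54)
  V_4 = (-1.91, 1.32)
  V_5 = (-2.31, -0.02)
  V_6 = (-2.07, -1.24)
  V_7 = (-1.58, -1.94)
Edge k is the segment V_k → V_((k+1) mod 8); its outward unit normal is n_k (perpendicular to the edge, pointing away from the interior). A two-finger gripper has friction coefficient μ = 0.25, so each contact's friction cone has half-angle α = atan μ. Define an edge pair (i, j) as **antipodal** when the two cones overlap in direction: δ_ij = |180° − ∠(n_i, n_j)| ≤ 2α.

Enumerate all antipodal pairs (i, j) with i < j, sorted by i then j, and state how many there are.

count = 4; pairs: (0,3), (1,3), (1,4), (2,6)

α = atan 0.25 = 14.04°;  2α = 28.07°
n_0 = (+0.3522, -0.9359)
n_1 = (+0.8532, -0.5216)
n_2 = (+0.7610, +0.6488)
n_3 = (-0.5547, +0.8321)
n_4 = (-0.9582, +0.2860)
n_5 = (-0.9812, -0.1930)
n_6 = (-0.8192, -0.5735)
n_7 = (-0.3130, -0.9498)
  (0,1): δ = 142.07°  ·
  (0,2): δ = 70.18°  ·
  (0,3): δ = 13.07°  ✓
  (0,4): δ = 52.76°  ·
  (0,5): δ = 80.51°  ·
  (0,6): δ = 104.37°  ·
  (0,7): δ = 141.14°  ·
  (1,2): δ = 108.11°  ·
  (1,3): δ = 24.87°  ✓
  (1,4): δ = 14.82°  ✓
  (1,5): δ = 42.57°  ·
  (1,6): δ = 66.43°  ·
  (1,7): δ = 103.20°  ·
  (2,3): δ = 96.76°  ·
  (2,4): δ = 57.07°  ·
  (2,5): δ = 29.32°  ·
  (2,6): δ = 5.46°  ✓
  (2,7): δ = 31.31°  ·
  (3,4): δ = 140.31°  ·
  (3,5): δ = 112.56°  ·
  (3,6): δ = 88.70°  ·
  (3,7): δ = 51.93°  ·
  (4,5): δ = 152.25°  ·
  (4,6): δ = 128.39°  ·
  (4,7): δ = 91.62°  ·
  (5,6): δ = 156.14°  ·
  (5,7): δ = 119.37°  ·
  (6,7): δ = 143.23°  ·
antipodal pairs: 4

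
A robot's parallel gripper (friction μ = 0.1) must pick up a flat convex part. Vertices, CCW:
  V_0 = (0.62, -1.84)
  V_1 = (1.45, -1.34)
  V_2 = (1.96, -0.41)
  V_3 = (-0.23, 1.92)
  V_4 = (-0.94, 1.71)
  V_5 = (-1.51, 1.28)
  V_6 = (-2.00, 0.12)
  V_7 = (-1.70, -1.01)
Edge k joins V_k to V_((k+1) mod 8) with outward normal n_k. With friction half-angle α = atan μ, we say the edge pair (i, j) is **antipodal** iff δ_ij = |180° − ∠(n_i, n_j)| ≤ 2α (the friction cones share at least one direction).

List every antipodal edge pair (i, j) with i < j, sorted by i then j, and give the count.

count = 2; pairs: (0,4), (1,5)

α = atan 0.1 = 5.71°;  2α = 11.42°
n_0 = (+0.5160, -0.8566)
n_1 = (+0.8768, -0.4808)
n_2 = (+0.7287, +0.6849)
n_3 = (-0.2836, +0.9589)
n_4 = (-0.6022, +0.7983)
n_5 = (-0.9212, +0.3891)
n_6 = (-0.9665, -0.2566)
n_7 = (-0.3369, -0.9416)
  (0,1): δ = 149.80°  ·
  (0,2): δ = 77.84°  ·
  (0,3): δ = 14.59°  ·
  (0,4): δ = 5.97°  ✓
  (0,5): δ = 36.03°  ·
  (0,6): δ = 73.80°  ·
  (0,7): δ = 129.25°  ·
  (1,2): δ = 108.03°  ·
  (1,3): δ = 44.78°  ·
  (1,4): δ = 24.23°  ·
  (1,5): δ = 5.84°  ✓
  (1,6): δ = 43.61°  ·
  (1,7): δ = 99.05°  ·
  (2,3): δ = 116.75°  ·
  (2,4): δ = 96.20°  ·
  (2,5): δ = 66.13°  ·
  (2,6): δ = 28.36°  ·
  (2,7): δ = 27.09°  ·
  (3,4): δ = 159.45°  ·
  (3,5): δ = 129.38°  ·
  (3,6): δ = 91.61°  ·
  (3,7): δ = 36.16°  ·
  (4,5): δ = 149.93°  ·
  (4,6): δ = 112.16°  ·
  (4,7): δ = 56.72°  ·
  (5,6): δ = 142.23°  ·
  (5,7): δ = 86.79°  ·
  (6,7): δ = 124.55°  ·
antipodal pairs: 2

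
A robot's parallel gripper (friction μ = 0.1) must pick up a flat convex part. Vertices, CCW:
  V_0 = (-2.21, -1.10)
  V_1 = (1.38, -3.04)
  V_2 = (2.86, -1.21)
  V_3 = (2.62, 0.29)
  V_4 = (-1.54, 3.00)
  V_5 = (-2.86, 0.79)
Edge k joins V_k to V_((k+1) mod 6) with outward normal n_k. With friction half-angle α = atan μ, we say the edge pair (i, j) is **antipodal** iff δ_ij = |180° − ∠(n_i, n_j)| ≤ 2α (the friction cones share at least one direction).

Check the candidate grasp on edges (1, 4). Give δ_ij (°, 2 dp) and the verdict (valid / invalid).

α = atan 0.1 = 5.71°;  2α = 11.42°
edge 1: e_1 = (+1.48, +1.83);  n_1 = (+0.7775, -0.6288)
edge 4: e_4 = (-1.32, -2.21);  n_4 = (-0.8585, +0.5128)
∠(n_1, n_4) = 171.89°
δ = |180° − 171.89°| = 8.11°
8.11° ≤ 2α = 11.42°  →  valid

δ = 8.11°, valid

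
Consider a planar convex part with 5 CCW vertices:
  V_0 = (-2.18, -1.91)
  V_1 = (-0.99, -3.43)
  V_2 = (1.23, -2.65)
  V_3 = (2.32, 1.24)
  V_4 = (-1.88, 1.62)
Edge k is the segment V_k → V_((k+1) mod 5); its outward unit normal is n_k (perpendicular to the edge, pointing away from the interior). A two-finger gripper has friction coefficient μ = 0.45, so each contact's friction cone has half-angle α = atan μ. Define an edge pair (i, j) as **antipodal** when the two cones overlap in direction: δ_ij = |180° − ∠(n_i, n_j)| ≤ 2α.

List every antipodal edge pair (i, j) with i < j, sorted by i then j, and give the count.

α = atan 0.45 = 24.23°;  2α = 48.46°
n_0 = (-0.7874, -0.6164)
n_1 = (+0.3315, -0.9435)
n_2 = (+0.9629, -0.2698)
n_3 = (+0.0901, +0.9959)
n_4 = (-0.9964, +0.0847)
  (0,1): δ = 108.70°  ·
  (0,2): δ = 53.71°  ·
  (0,3): δ = 46.77°  ✓
  (0,4): δ = 137.09°  ·
  (1,2): δ = 125.01°  ·
  (1,3): δ = 24.53°  ✓
  (1,4): δ = 65.78°  ·
  (2,3): δ = 79.52°  ·
  (2,4): δ = 10.80°  ✓
  (3,4): δ = 89.69°  ·
antipodal pairs: 3

count = 3; pairs: (0,3), (1,3), (2,4)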